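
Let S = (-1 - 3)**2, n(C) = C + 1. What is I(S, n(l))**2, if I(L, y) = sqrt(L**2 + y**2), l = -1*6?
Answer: 281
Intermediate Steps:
l = -6
n(C) = 1 + C
S = 16 (S = (-4)**2 = 16)
I(S, n(l))**2 = (sqrt(16**2 + (1 - 6)**2))**2 = (sqrt(256 + (-5)**2))**2 = (sqrt(256 + 25))**2 = (sqrt(281))**2 = 281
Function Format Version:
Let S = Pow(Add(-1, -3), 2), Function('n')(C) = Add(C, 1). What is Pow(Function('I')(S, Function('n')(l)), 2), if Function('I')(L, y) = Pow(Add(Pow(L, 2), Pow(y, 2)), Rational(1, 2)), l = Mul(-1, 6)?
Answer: 281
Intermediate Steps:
l = -6
Function('n')(C) = Add(1, C)
S = 16 (S = Pow(-4, 2) = 16)
Pow(Function('I')(S, Function('n')(l)), 2) = Pow(Pow(Add(Pow(16, 2), Pow(Add(1, -6), 2)), Rational(1, 2)), 2) = Pow(Pow(Add(256, Pow(-5, 2)), Rational(1, 2)), 2) = Pow(Pow(Add(256, 25), Rational(1, 2)), 2) = Pow(Pow(281, Rational(1, 2)), 2) = 281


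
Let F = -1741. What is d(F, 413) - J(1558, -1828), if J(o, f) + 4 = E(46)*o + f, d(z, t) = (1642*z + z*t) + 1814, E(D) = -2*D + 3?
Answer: -3435447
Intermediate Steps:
E(D) = 3 - 2*D
d(z, t) = 1814 + 1642*z + t*z (d(z, t) = (1642*z + t*z) + 1814 = 1814 + 1642*z + t*z)
J(o, f) = -4 + f - 89*o (J(o, f) = -4 + ((3 - 2*46)*o + f) = -4 + ((3 - 92)*o + f) = -4 + (-89*o + f) = -4 + (f - 89*o) = -4 + f - 89*o)
d(F, 413) - J(1558, -1828) = (1814 + 1642*(-1741) + 413*(-1741)) - (-4 - 1828 - 89*1558) = (1814 - 2858722 - 719033) - (-4 - 1828 - 138662) = -3575941 - 1*(-140494) = -3575941 + 140494 = -3435447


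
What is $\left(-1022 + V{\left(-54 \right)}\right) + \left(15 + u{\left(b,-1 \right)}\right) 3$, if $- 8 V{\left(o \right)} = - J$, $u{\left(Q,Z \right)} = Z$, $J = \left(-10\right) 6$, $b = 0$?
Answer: $- \frac{1975}{2} \approx -987.5$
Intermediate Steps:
$J = -60$
$V{\left(o \right)} = - \frac{15}{2}$ ($V{\left(o \right)} = - \frac{\left(-1\right) \left(-60\right)}{8} = \left(- \frac{1}{8}\right) 60 = - \frac{15}{2}$)
$\left(-1022 + V{\left(-54 \right)}\right) + \left(15 + u{\left(b,-1 \right)}\right) 3 = \left(-1022 - \frac{15}{2}\right) + \left(15 - 1\right) 3 = - \frac{2059}{2} + 14 \cdot 3 = - \frac{2059}{2} + 42 = - \frac{1975}{2}$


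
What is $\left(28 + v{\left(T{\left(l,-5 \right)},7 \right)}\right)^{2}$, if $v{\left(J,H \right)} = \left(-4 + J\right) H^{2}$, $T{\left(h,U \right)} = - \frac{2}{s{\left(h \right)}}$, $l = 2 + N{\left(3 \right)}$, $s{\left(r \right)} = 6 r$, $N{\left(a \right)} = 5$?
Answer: $\frac{261121}{9} \approx 29013.0$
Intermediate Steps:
$l = 7$ ($l = 2 + 5 = 7$)
$T{\left(h,U \right)} = - \frac{1}{3 h}$ ($T{\left(h,U \right)} = - \frac{2}{6 h} = - 2 \frac{1}{6 h} = - \frac{1}{3 h}$)
$v{\left(J,H \right)} = H^{2} \left(-4 + J\right)$
$\left(28 + v{\left(T{\left(l,-5 \right)},7 \right)}\right)^{2} = \left(28 + 7^{2} \left(-4 - \frac{1}{3 \cdot 7}\right)\right)^{2} = \left(28 + 49 \left(-4 - \frac{1}{21}\right)\right)^{2} = \left(28 + 49 \left(- \frac{85}{21}\right)\right)^{2} = \left(28 - \frac{595}{3}\right)^{2} = \left(- \frac{511}{3}\right)^{2} = \frac{261121}{9}$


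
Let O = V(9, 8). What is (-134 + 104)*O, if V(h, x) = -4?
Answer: 120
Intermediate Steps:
O = -4
(-134 + 104)*O = (-134 + 104)*(-4) = -30*(-4) = 120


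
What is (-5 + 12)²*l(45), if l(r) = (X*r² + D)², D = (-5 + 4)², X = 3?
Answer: 1808971024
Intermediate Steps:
D = 1 (D = (-1)² = 1)
l(r) = (1 + 3*r²)² (l(r) = (3*r² + 1)² = (1 + 3*r²)²)
(-5 + 12)²*l(45) = (-5 + 12)²*(1 + 3*45²)² = 7²*(1 + 3*2025)² = 49*(1 + 6075)² = 49*6076² = 49*36917776 = 1808971024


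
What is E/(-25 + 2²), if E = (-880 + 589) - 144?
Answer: 145/7 ≈ 20.714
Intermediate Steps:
E = -435 (E = -291 - 144 = -435)
E/(-25 + 2²) = -435/(-25 + 2²) = -435/(-25 + 4) = -435/(-21) = -1/21*(-435) = 145/7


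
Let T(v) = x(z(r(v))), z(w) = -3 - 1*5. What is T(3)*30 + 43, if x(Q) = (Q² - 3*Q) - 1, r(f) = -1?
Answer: 2653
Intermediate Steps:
z(w) = -8 (z(w) = -3 - 5 = -8)
x(Q) = -1 + Q² - 3*Q
T(v) = 87 (T(v) = -1 + (-8)² - 3*(-8) = -1 + 64 + 24 = 87)
T(3)*30 + 43 = 87*30 + 43 = 2610 + 43 = 2653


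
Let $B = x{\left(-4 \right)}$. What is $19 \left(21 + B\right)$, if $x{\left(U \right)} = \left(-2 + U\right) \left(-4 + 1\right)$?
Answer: $741$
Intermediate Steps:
$x{\left(U \right)} = 6 - 3 U$ ($x{\left(U \right)} = \left(-2 + U\right) \left(-3\right) = 6 - 3 U$)
$B = 18$ ($B = 6 - -12 = 6 + 12 = 18$)
$19 \left(21 + B\right) = 19 \left(21 + 18\right) = 19 \cdot 39 = 741$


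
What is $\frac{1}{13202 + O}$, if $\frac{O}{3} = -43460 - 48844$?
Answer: $- \frac{1}{263710} \approx -3.792 \cdot 10^{-6}$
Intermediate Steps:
$O = -276912$ ($O = 3 \left(-43460 - 48844\right) = 3 \left(-92304\right) = -276912$)
$\frac{1}{13202 + O} = \frac{1}{13202 - 276912} = \frac{1}{-263710} = - \frac{1}{263710}$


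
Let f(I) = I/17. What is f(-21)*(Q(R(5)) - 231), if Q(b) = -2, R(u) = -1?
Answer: 4893/17 ≈ 287.82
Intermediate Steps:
f(I) = I/17 (f(I) = I*(1/17) = I/17)
f(-21)*(Q(R(5)) - 231) = ((1/17)*(-21))*(-2 - 231) = -21/17*(-233) = 4893/17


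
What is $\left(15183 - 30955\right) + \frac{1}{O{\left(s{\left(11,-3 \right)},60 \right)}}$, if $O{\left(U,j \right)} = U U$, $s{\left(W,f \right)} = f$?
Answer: $- \frac{141947}{9} \approx -15772.0$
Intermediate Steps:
$O{\left(U,j \right)} = U^{2}$
$\left(15183 - 30955\right) + \frac{1}{O{\left(s{\left(11,-3 \right)},60 \right)}} = \left(15183 - 30955\right) + \frac{1}{\left(-3\right)^{2}} = -15772 + \frac{1}{9} = - \frac{141947}{9}$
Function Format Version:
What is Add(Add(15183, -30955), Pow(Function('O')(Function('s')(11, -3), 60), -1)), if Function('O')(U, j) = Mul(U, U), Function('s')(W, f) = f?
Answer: Rational(-141947, 9) ≈ -15772.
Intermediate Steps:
Function('O')(U, j) = Pow(U, 2)
Add(Add(15183, -30955), Pow(Function('O')(Function('s')(11, -3), 60), -1)) = Add(Add(15183, -30955), Pow(Pow(-3, 2), -1)) = Add(-15772, Pow(9, -1)) = Add(-15772, Rational(1, 9)) = Rational(-141947, 9)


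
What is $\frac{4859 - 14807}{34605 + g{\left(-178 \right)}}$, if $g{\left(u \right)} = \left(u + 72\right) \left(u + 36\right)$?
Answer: $- \frac{9948}{49657} \approx -0.20033$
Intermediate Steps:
$g{\left(u \right)} = \left(36 + u\right) \left(72 + u\right)$ ($g{\left(u \right)} = \left(72 + u\right) \left(36 + u\right) = \left(36 + u\right) \left(72 + u\right)$)
$\frac{4859 - 14807}{34605 + g{\left(-178 \right)}} = \frac{4859 - 14807}{34605 + \left(2592 + \left(-178\right)^{2} + 108 \left(-178\right)\right)} = - \frac{9948}{34605 + \left(2592 + 31684 - 19224\right)} = - \frac{9948}{34605 + 15052} = - \frac{9948}{49657}$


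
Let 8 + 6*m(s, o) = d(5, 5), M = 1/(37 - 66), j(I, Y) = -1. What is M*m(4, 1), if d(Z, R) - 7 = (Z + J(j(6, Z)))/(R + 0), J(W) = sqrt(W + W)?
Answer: -I*sqrt(2)/870 ≈ -0.0016255*I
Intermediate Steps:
J(W) = sqrt(2)*sqrt(W) (J(W) = sqrt(2*W) = sqrt(2)*sqrt(W))
M = -1/29 (M = 1/(-29) = -1/29 ≈ -0.034483)
d(Z, R) = 7 + (Z + I*sqrt(2))/R (d(Z, R) = 7 + (Z + sqrt(2)*sqrt(-1))/(R + 0) = 7 + (Z + sqrt(2)*I)/R = 7 + (Z + I*sqrt(2))/R)
m(s, o) = I*sqrt(2)/30 (m(s, o) = -4/3 + ((5 + 7*5 + I*sqrt(2))/5)/6 = -4/3 + ((5 + 35 + I*sqrt(2))/5)/6 = -4/3 + ((40 + I*sqrt(2))/5)/6 = -4/3 + (8 + I*sqrt(2)/5)/6 = -4/3 + (4/3 + I*sqrt(2)/30) = I*sqrt(2)/30)
M*m(4, 1) = -I*sqrt(2)/870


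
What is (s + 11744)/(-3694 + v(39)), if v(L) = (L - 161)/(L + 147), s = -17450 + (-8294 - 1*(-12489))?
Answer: 140523/343603 ≈ 0.40897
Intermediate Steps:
s = -13255 (s = -17450 + (-8294 + 12489) = -17450 + 4195 = -13255)
v(L) = (-161 + L)/(147 + L)
(s + 11744)/(-3694 + v(39)) = (-13255 + 11744)/(-3694 + (-161 + 39)/(147 + 39)) = -1511/(-3694 - 122/186) = -1511/(-3694 + (1/186)*(-122)) = -1511/(-3694 - 61/93) = -1511/(-343603/93) = -1511*(-93/343603) = 140523/343603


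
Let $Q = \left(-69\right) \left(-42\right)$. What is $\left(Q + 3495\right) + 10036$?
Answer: $16429$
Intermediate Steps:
$Q = 2898$
$\left(Q + 3495\right) + 10036 = \left(2898 + 3495\right) + 10036 = 6393 + 10036 = 16429$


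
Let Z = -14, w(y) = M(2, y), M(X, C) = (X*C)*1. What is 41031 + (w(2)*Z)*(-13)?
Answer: 41759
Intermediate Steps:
M(X, C) = C*X (M(X, C) = (C*X)*1 = C*X)
w(y) = 2*y (w(y) = y*2 = 2*y)
41031 + (w(2)*Z)*(-13) = 41031 + ((2*2)*(-14))*(-13) = 41031 + (4*(-14))*(-13) = 41031 - 56*(-13) = 41031 + 728 = 41759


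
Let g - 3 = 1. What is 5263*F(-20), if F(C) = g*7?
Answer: 147364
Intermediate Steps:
g = 4 (g = 3 + 1 = 4)
F(C) = 28 (F(C) = 4*7 = 28)
5263*F(-20) = 5263*28 = 147364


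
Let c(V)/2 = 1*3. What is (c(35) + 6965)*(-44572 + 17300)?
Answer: -190113112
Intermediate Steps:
c(V) = 6 (c(V) = 2*(1*3) = 2*3 = 6)
(c(35) + 6965)*(-44572 + 17300) = (6 + 6965)*(-44572 + 17300) = 6971*(-27272) = -190113112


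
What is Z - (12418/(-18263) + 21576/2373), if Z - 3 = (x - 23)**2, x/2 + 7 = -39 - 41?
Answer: 80079701134/2063719 ≈ 38804.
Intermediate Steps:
x = -174 (x = -14 + 2*(-39 - 41) = -14 + 2*(-80) = -14 - 160 = -174)
Z = 38812 (Z = 3 + (-174 - 23)**2 = 3 + (-197)**2 = 3 + 38809 = 38812)
Z - (12418/(-18263) + 21576/2373) = 38812 - (12418/(-18263) + 21576/2373) = 38812 - (12418*(-1/18263) + 21576*(1/2373)) = 38812 - (-1774/2609 + 7192/791) = 38812 - 1*17360694/2063719 = 38812 - 17360694/2063719 = 80079701134/2063719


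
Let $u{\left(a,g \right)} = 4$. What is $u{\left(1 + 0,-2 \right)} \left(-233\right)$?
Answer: $-932$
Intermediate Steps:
$u{\left(1 + 0,-2 \right)} \left(-233\right) = 4 \left(-233\right) = -932$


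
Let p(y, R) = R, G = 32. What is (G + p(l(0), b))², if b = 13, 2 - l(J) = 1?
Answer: 2025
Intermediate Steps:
l(J) = 1 (l(J) = 2 - 1*1 = 2 - 1 = 1)
(G + p(l(0), b))² = (32 + 13)² = 45² = 2025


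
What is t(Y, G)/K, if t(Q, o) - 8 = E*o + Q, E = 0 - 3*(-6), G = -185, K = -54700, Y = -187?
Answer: 3509/54700 ≈ 0.064150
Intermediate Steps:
E = 18 (E = 0 + 18 = 18)
t(Q, o) = 8 + Q + 18*o (t(Q, o) = 8 + (18*o + Q) = 8 + (Q + 18*o) = 8 + Q + 18*o)
t(Y, G)/K = (8 - 187 + 18*(-185))/(-54700) = (8 - 187 - 3330)*(-1/54700) = -3509*(-1/54700) = 3509/54700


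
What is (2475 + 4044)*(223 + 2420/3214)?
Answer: 2344043349/1607 ≈ 1.4586e+6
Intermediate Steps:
(2475 + 4044)*(223 + 2420/3214) = 6519*(223 + 2420*(1/3214)) = 6519*(223 + 1210/1607) = 6519*(359571/1607) = 2344043349/1607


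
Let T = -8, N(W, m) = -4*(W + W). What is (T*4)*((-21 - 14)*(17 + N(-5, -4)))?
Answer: 63840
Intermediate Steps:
N(W, m) = -8*W
(T*4)*((-21 - 14)*(17 + N(-5, -4))) = (-8*4)*((-21 - 14)*(17 - 8*(-5))) = -(-1120)*(17 + 40) = -(-1120)*57 = -32*(-1995) = 63840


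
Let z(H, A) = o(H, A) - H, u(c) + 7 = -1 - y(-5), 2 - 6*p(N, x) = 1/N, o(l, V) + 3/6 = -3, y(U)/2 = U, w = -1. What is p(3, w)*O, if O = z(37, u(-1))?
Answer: -45/4 ≈ -11.250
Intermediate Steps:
y(U) = 2*U
o(l, V) = -7/2 (o(l, V) = -½ - 3 = -7/2)
p(N, x) = ⅓ - 1/(6*N)
u(c) = 2 (u(c) = -7 + (-1 - 2*(-5)) = -7 + (-1 - 1*(-10)) = -7 + (-1 + 10) = -7 + 9 = 2)
z(H, A) = -7/2 - H
O = -81/2 (O = -7/2 - 1*37 = -7/2 - 37 = -81/2 ≈ -40.500)
p(3, w)*O = ((⅙)*(-1 + 2*3)/3)*(-81/2) = ((⅙)*(⅓)*(-1 + 6))*(-81/2) = ((⅙)*(⅓)*5)*(-81/2) = (5/18)*(-81/2) = -45/4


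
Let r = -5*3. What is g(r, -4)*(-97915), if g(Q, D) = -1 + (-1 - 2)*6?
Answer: 1860385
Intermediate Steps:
r = -15
g(Q, D) = -19 (g(Q, D) = -1 - 3*6 = -1 - 18 = -19)
g(r, -4)*(-97915) = -19*(-97915) = 1860385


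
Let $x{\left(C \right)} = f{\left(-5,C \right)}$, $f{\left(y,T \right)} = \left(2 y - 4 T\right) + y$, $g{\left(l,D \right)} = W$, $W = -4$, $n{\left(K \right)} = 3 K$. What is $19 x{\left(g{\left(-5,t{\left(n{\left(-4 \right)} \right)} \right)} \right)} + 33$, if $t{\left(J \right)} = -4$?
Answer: $52$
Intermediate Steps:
$g{\left(l,D \right)} = -4$
$f{\left(y,T \right)} = - 4 T + 3 y$ ($f{\left(y,T \right)} = \left(- 4 T + 2 y\right) + y = - 4 T + 3 y$)
$x{\left(C \right)} = -15 - 4 C$ ($x{\left(C \right)} = - 4 C + 3 \left(-5\right) = - 4 C - 15 = -15 - 4 C$)
$19 x{\left(g{\left(-5,t{\left(n{\left(-4 \right)} \right)} \right)} \right)} + 33 = 19 \left(-15 - -16\right) + 33 = 19 \left(-15 + 16\right) + 33 = 19 \cdot 1 + 33 = 19 + 33 = 52$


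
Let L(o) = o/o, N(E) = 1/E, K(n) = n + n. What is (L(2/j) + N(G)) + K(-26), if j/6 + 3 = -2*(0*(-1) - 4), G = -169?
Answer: -8620/169 ≈ -51.006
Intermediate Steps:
K(n) = 2*n
j = 30 (j = -18 + 6*(-2*(0*(-1) - 4)) = -18 + 6*(-2*(0 - 4)) = -18 + 6*(-2*(-4)) = -18 + 6*8 = -18 + 48 = 30)
L(o) = 1
(L(2/j) + N(G)) + K(-26) = (1 + 1/(-169)) + 2*(-26) = (1 - 1/169) - 52 = 168/169 - 52 = -8620/169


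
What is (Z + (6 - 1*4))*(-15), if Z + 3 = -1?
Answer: 30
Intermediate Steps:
Z = -4 (Z = -3 - 1 = -4)
(Z + (6 - 1*4))*(-15) = (-4 + (6 - 1*4))*(-15) = (-4 + (6 - 4))*(-15) = (-4 + 2)*(-15) = -2*(-15) = 30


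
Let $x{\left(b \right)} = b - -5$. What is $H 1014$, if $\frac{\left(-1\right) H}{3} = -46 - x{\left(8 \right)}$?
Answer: $179478$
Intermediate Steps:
$x{\left(b \right)} = 5 + b$ ($x{\left(b \right)} = b + 5 = 5 + b$)
$H = 177$ ($H = - 3 \left(-46 - \left(5 + 8\right)\right) = - 3 \left(-46 - 13\right) = \left(-3\right) \left(-59\right) = 177$)
$H 1014 = 177 \cdot 1014 = 179478$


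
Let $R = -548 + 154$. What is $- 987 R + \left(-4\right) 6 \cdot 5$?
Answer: $388758$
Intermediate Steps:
$R = -394$
$- 987 R + \left(-4\right) 6 \cdot 5 = \left(-987\right) \left(-394\right) + \left(-4\right) 6 \cdot 5 = 388878 - 120 = 388758$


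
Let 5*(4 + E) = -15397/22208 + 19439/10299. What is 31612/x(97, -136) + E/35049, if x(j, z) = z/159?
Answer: -3597586248553055281/97342170114240 ≈ -36958.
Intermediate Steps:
E = -4301276231/1143600960 (E = -4 + (-15397/22208 + 19439/10299)/5 = -4 + (⅕)*(273127609/228720192) = -4 + 273127609/1143600960 = -4301276231/1143600960 ≈ -3.7612)
x(j, z) = z/159 (x(j, z) = z*(1/159) = z/159)
31612/x(97, -136) + E/35049 = 31612/(((1/159)*(-136))) - 4301276231/1143600960/35049 = 31612/(-136/159) - 4301276231/1143600960*1/35049 = 31612*(-159/136) - 614468033/5726010006720 = -1256577/34 - 614468033/5726010006720 = -3597586248553055281/97342170114240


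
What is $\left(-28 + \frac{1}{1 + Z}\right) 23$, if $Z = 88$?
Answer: $- \frac{57293}{89} \approx -643.74$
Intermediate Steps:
$\left(-28 + \frac{1}{1 + Z}\right) 23 = \left(-28 + \frac{1}{1 + 88}\right) 23 = \left(-28 + \frac{1}{89}\right) 23 = \left(- \frac{2491}{89}\right) 23 = - \frac{57293}{89}$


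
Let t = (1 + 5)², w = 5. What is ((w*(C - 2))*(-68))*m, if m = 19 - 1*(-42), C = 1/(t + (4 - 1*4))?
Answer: 368135/9 ≈ 40904.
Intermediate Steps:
t = 36 (t = 6² = 36)
C = 1/36 (C = 1/(36 + (4 - 1*4)) = 1/(36 + (4 - 4)) = 1/(36 + 0) = 1/36 ≈ 0.027778)
m = 61 (m = 19 + 42 = 61)
((w*(C - 2))*(-68))*m = ((5*(1/36 - 2))*(-68))*61 = ((5*(-71/36))*(-68))*61 = -355/36*(-68)*61 = (6035/9)*61 = 368135/9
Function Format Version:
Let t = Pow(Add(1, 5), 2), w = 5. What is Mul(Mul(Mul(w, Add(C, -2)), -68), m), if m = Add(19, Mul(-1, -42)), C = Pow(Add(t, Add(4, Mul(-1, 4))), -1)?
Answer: Rational(368135, 9) ≈ 40904.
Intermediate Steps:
t = 36 (t = Pow(6, 2) = 36)
C = Rational(1, 36) (C = Pow(Add(36, Add(4, Mul(-1, 4))), -1) = Pow(Add(36, Add(4, -4)), -1) = Pow(Add(36, 0), -1) = Pow(36, -1) = Rational(1, 36) ≈ 0.027778)
m = 61 (m = Add(19, 42) = 61)
Mul(Mul(Mul(w, Add(C, -2)), -68), m) = Mul(Mul(Mul(5, Add(Rational(1, 36), -2)), -68), 61) = Mul(Mul(Mul(5, Rational(-71, 36)), -68), 61) = Mul(Mul(Rational(-355, 36), -68), 61) = Mul(Rational(6035, 9), 61) = Rational(368135, 9)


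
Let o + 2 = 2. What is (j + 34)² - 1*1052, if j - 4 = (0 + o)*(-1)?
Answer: 392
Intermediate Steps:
o = 0 (o = -2 + 2 = 0)
j = 4 (j = 4 + (0 + 0)*(-1) = 4 + 0*(-1) = 4 + 0 = 4)
(j + 34)² - 1*1052 = (4 + 34)² - 1*1052 = 38² - 1052 = 1444 - 1052 = 392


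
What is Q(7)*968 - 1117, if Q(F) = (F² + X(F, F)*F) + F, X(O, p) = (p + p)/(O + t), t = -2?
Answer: 360319/5 ≈ 72064.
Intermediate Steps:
X(O, p) = 2*p/(-2 + O) (X(O, p) = (p + p)/(O - 2) = (2*p)/(-2 + O) = 2*p/(-2 + O))
Q(F) = F + F² + 2*F²/(-2 + F) (Q(F) = (F² + (2*F/(-2 + F))*F) + F = (F² + 2*F²/(-2 + F)) + F = F + F² + 2*F²/(-2 + F))
Q(7)*968 - 1117 = (7*(-2 + 7 + 7²)/(-2 + 7))*968 - 1117 = (7*(-2 + 7 + 49)/5)*968 - 1117 = (7*(⅕)*54)*968 - 1117 = (378/5)*968 - 1117 = 365904/5 - 1117 = 360319/5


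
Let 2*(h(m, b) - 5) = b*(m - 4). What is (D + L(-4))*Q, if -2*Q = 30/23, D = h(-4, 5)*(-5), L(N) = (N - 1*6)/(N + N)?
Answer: -4575/92 ≈ -49.728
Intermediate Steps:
L(N) = (-6 + N)/(2*N) (L(N) = (N - 6)/((2*N)) = (-6 + N)*(1/(2*N)) = (-6 + N)/(2*N))
h(m, b) = 5 + b*(-4 + m)/2 (h(m, b) = 5 + (b*(m - 4))/2 = 5 + (b*(-4 + m))/2 = 5 + b*(-4 + m)/2)
D = 75 (D = (5 - 2*5 + (1/2)*5*(-4))*(-5) = (5 - 10 - 10)*(-5) = -15*(-5) = 75)
Q = -15/23 ≈ -0.65217
(D + L(-4))*Q = (75 + (1/2)*(-6 - 4)/(-4))*(-15/23) = (75 + (1/2)*(-1/4)*(-10))*(-15/23) = (75 + 5/4)*(-15/23) = (305/4)*(-15/23) = -4575/92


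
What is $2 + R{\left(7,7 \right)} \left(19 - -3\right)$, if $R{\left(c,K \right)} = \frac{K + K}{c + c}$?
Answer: $24$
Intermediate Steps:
$R{\left(c,K \right)} = \frac{K}{c}$ ($R{\left(c,K \right)} = \frac{2 K}{2 c} = 2 K \frac{1}{2 c} = \frac{K}{c}$)
$2 + R{\left(7,7 \right)} \left(19 - -3\right) = 2 + \frac{7}{7} \left(19 - -3\right) = 2 + 7 \cdot \frac{1}{7} \left(19 + 3\right) = 2 + 1 \cdot 22 = 2 + 22 = 24$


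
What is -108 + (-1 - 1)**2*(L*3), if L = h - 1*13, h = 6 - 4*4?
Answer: -384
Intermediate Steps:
h = -10 (h = 6 - 16 = -10)
L = -23 (L = -10 - 1*13 = -10 - 13 = -23)
-108 + (-1 - 1)**2*(L*3) = -108 + (-1 - 1)**2*(-23*3) = -108 + (-2)**2*(-69) = -108 + 4*(-69) = -108 - 276 = -384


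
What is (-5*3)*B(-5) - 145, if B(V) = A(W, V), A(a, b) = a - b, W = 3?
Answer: -265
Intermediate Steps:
B(V) = 3 - V
(-5*3)*B(-5) - 145 = (-5*3)*(3 - 1*(-5)) - 145 = -15*(3 + 5) - 145 = -15*8 - 145 = -120 - 145 = -265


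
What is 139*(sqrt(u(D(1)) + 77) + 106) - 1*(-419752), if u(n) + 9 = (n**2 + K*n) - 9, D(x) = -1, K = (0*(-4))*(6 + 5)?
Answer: 434486 + 278*sqrt(15) ≈ 4.3556e+5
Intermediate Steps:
K = 0 (K = 0*11 = 0)
u(n) = -18 + n**2 (u(n) = -9 + ((n**2 + 0*n) - 9) = -9 + ((n**2 + 0) - 9) = -9 + (n**2 - 9) = -9 + (-9 + n**2) = -18 + n**2)
139*(sqrt(u(D(1)) + 77) + 106) - 1*(-419752) = 139*(sqrt((-18 + (-1)**2) + 77) + 106) - 1*(-419752) = 139*(sqrt((-18 + 1) + 77) + 106) + 419752 = 139*(sqrt(-17 + 77) + 106) + 419752 = 139*(sqrt(60) + 106) + 419752 = 139*(2*sqrt(15) + 106) + 419752 = 139*(106 + 2*sqrt(15)) + 419752 = (14734 + 278*sqrt(15)) + 419752 = 434486 + 278*sqrt(15)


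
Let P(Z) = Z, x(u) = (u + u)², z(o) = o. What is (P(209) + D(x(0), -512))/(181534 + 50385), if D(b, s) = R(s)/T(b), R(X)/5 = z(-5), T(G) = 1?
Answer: 184/231919 ≈ 0.00079338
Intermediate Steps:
x(u) = 4*u² (x(u) = (2*u)² = 4*u²)
R(X) = -25 (R(X) = 5*(-5) = -25)
D(b, s) = -25 (D(b, s) = -25/1 = -25*1 = -25)
(P(209) + D(x(0), -512))/(181534 + 50385) = (209 - 25)/(181534 + 50385) = 184/231919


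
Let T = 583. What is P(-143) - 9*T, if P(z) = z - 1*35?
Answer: -5425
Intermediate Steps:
P(z) = -35 + z (P(z) = z - 35 = -35 + z)
P(-143) - 9*T = (-35 - 143) - 9*583 = -178 - 1*5247 = -178 - 5247 = -5425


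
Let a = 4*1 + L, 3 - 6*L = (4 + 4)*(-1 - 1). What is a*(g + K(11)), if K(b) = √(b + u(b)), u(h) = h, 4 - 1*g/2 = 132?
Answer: -5504/3 + 43*√22/6 ≈ -1801.1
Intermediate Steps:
g = -256 (g = 8 - 2*132 = 8 - 264 = -256)
L = 19/6 (L = ½ - (4 + 4)*(-1 - 1)/6 = ½ - 4*(-2)/3 = ½ - ⅙*(-16) = ½ + 8/3 = 19/6 ≈ 3.1667)
a = 43/6 (a = 4*1 + 19/6 = 4 + 19/6 = 43/6 ≈ 7.1667)
K(b) = √2*√b (K(b) = √(b + b) = √(2*b) = √2*√b)
a*(g + K(11)) = 43*(-256 + √2*√11)/6 = 43*(-256 + √22)/6 = -5504/3 + 43*√22/6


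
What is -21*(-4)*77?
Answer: 6468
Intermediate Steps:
-21*(-4)*77 = 84*77 = 6468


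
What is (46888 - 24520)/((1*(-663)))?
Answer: -7456/221 ≈ -33.738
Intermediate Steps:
(46888 - 24520)/((1*(-663))) = 22368/(-663) = 22368*(-1/663) = -7456/221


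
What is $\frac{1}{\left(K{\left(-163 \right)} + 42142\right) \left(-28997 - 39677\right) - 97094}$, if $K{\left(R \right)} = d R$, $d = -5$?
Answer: $- \frac{1}{2950126112} \approx -3.3897 \cdot 10^{-10}$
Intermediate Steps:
$K{\left(R \right)} = - 5 R$
$\frac{1}{\left(K{\left(-163 \right)} + 42142\right) \left(-28997 - 39677\right) - 97094} = \frac{1}{\left(\left(-5\right) \left(-163\right) + 42142\right) \left(-28997 - 39677\right) - 97094} = \frac{1}{\left(815 + 42142\right) \left(-68674\right) - 97094} = \frac{1}{42957 \left(-68674\right) - 97094} = \frac{1}{-2950029018 - 97094} = \frac{1}{-2950126112} = - \frac{1}{2950126112}$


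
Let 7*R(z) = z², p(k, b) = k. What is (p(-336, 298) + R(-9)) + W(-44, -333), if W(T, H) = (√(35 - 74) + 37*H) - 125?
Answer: -89393/7 + I*√39 ≈ -12770.0 + 6.245*I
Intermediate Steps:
R(z) = z²/7
W(T, H) = -125 + 37*H + I*√39 (W(T, H) = (√(-39) + 37*H) - 125 = (I*√39 + 37*H) - 125 = (37*H + I*√39) - 125 = -125 + 37*H + I*√39)
(p(-336, 298) + R(-9)) + W(-44, -333) = (-336 + (⅐)*(-9)²) + (-125 + 37*(-333) + I*√39) = (-336 + (⅐)*81) + (-125 - 12321 + I*√39) = (-336 + 81/7) + (-12446 + I*√39) = -2271/7 + (-12446 + I*√39) = -89393/7 + I*√39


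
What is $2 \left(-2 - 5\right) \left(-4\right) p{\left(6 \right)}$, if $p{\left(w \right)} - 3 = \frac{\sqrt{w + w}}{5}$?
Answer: $168 + \frac{112 \sqrt{3}}{5} \approx 206.8$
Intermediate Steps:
$p{\left(w \right)} = 3 + \frac{\sqrt{2} \sqrt{w}}{5}$ ($p{\left(w \right)} = 3 + \frac{\sqrt{w + w}}{5} = 3 + \sqrt{2 w} \frac{1}{5} = 3 + \sqrt{2} \sqrt{w} \frac{1}{5} = 3 + \frac{\sqrt{2} \sqrt{w}}{5}$)
$2 \left(-2 - 5\right) \left(-4\right) p{\left(6 \right)} = 2 \left(-2 - 5\right) \left(-4\right) \left(3 + \frac{\sqrt{2} \sqrt{6}}{5}\right) = 2 \left(\left(-7\right) \left(-4\right)\right) \left(3 + \frac{2 \sqrt{3}}{5}\right) = 2 \cdot 28 \left(3 + \frac{2 \sqrt{3}}{5}\right) = 56 \left(3 + \frac{2 \sqrt{3}}{5}\right) = 168 + \frac{112 \sqrt{3}}{5}$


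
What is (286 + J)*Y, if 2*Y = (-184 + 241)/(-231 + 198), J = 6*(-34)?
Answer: -779/11 ≈ -70.818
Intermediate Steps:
J = -204
Y = -19/22 (Y = ((-184 + 241)/(-231 + 198))/2 = (57/(-33))/2 = (57*(-1/33))/2 = (½)*(-19/11) = -19/22 ≈ -0.86364)
(286 + J)*Y = (286 - 204)*(-19/22) = 82*(-19/22) = -779/11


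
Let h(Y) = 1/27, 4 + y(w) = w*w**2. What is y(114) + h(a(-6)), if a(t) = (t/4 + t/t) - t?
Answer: 40001581/27 ≈ 1.4815e+6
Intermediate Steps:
y(w) = -4 + w**3 (y(w) = -4 + w*w**2 = -4 + w**3)
a(t) = 1 - 3*t/4 (a(t) = (t*(1/4) + 1) - t = (t/4 + 1) - t = (1 + t/4) - t = 1 - 3*t/4)
h(Y) = 1/27
y(114) + h(a(-6)) = (-4 + 114**3) + 1/27 = (-4 + 1481544) + 1/27 = 1481540 + 1/27 = 40001581/27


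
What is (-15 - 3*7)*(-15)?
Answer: 540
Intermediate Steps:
(-15 - 3*7)*(-15) = (-15 - 21)*(-15) = -36*(-15) = 540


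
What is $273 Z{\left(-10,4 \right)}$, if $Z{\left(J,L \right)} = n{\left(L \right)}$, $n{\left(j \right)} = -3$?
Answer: $-819$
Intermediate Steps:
$Z{\left(J,L \right)} = -3$
$273 Z{\left(-10,4 \right)} = 273 \left(-3\right) = -819$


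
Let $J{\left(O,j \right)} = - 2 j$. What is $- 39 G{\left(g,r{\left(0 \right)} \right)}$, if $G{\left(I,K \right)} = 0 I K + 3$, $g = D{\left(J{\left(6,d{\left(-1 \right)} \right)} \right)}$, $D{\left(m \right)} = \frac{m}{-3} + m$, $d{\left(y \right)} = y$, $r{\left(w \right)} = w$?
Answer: $-117$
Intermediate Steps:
$D{\left(m \right)} = \frac{2 m}{3}$ ($D{\left(m \right)} = m \left(- \frac{1}{3}\right) + m = - \frac{m}{3} + m = \frac{2 m}{3}$)
$g = \frac{4}{3}$ ($g = \frac{2 \left(\left(-2\right) \left(-1\right)\right)}{3} = \frac{2}{3} \cdot 2 = \frac{4}{3} \approx 1.3333$)
$G{\left(I,K \right)} = 3$ ($G{\left(I,K \right)} = 0 K + 3 = 0 + 3 = 3$)
$- 39 G{\left(g,r{\left(0 \right)} \right)} = \left(-39\right) 3 = -117$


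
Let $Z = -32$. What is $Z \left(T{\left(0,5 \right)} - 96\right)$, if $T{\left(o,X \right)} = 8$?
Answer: $2816$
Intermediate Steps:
$Z \left(T{\left(0,5 \right)} - 96\right) = - 32 \left(8 - 96\right) = \left(-32\right) \left(-88\right) = 2816$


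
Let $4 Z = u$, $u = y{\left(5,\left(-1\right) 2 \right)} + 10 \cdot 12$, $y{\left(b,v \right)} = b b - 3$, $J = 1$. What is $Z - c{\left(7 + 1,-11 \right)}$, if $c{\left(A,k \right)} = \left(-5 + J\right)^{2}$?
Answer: $\frac{39}{2} \approx 19.5$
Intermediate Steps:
$c{\left(A,k \right)} = 16$ ($c{\left(A,k \right)} = \left(-5 + 1\right)^{2} = \left(-4\right)^{2} = 16$)
$y{\left(b,v \right)} = -3 + b^{2}$ ($y{\left(b,v \right)} = b^{2} - 3 = -3 + b^{2}$)
$u = 142$ ($u = \left(-3 + 5^{2}\right) + 10 \cdot 12 = \left(-3 + 25\right) + 120 = 22 + 120 = 142$)
$Z = \frac{71}{2}$ ($Z = \frac{1}{4} \cdot 142 = \frac{71}{2} \approx 35.5$)
$Z - c{\left(7 + 1,-11 \right)} = \frac{71}{2} - 16 = \frac{39}{2}$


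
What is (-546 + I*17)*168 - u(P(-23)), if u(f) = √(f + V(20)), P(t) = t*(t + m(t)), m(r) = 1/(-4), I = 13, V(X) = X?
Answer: -54600 - √2219/2 ≈ -54624.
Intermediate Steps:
m(r) = -¼
P(t) = t*(-¼ + t) (P(t) = t*(t - ¼) = t*(-¼ + t))
u(f) = √(20 + f) (u(f) = √(f + 20) = √(20 + f))
(-546 + I*17)*168 - u(P(-23)) = (-546 + 13*17)*168 - √(20 - 23*(-¼ - 23)) = (-546 + 221)*168 - √(20 - 23*(-93/4)) = -325*168 - √(20 + 2139/4) = -54600 - √(2219/4) = -54600 - √2219/2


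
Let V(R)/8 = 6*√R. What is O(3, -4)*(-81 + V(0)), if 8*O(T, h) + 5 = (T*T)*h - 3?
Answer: 891/2 ≈ 445.50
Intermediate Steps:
O(T, h) = -1 + h*T²/8 (O(T, h) = -5/8 + ((T*T)*h - 3)/8 = -5/8 + (T²*h - 3)/8 = -5/8 + (h*T² - 3)/8 = -5/8 + (-3 + h*T²)/8 = -5/8 + (-3/8 + h*T²/8) = -1 + h*T²/8)
V(R) = 48*√R (V(R) = 8*(6*√R) = 48*√R)
O(3, -4)*(-81 + V(0)) = (-1 + (⅛)*(-4)*3²)*(-81 + 48*√0) = (-1 + (⅛)*(-4)*9)*(-81 + 48*0) = (-1 - 9/2)*(-81 + 0) = -11/2*(-81) = 891/2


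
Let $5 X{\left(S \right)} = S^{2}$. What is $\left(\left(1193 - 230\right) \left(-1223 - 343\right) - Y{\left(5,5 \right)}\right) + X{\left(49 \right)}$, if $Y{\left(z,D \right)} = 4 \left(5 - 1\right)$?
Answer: $- \frac{7537969}{5} \approx -1.5076 \cdot 10^{6}$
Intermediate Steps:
$X{\left(S \right)} = \frac{S^{2}}{5}$
$Y{\left(z,D \right)} = 16$ ($Y{\left(z,D \right)} = 4 \cdot 4 = 16$)
$\left(\left(1193 - 230\right) \left(-1223 - 343\right) - Y{\left(5,5 \right)}\right) + X{\left(49 \right)} = \left(\left(1193 - 230\right) \left(-1223 - 343\right) - 16\right) + \frac{49^{2}}{5} = \left(963 \left(-1566\right) - 16\right) + \frac{1}{5} \cdot 2401 = \left(-1508058 - 16\right) + \frac{2401}{5} = -1508074 + \frac{2401}{5} = - \frac{7537969}{5}$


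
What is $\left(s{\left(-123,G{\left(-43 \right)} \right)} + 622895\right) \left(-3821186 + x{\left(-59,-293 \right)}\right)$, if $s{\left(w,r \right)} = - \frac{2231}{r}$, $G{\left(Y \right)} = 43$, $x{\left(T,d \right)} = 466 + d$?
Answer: $- \frac{102335340703302}{43} \approx -2.3799 \cdot 10^{12}$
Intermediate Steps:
$\left(s{\left(-123,G{\left(-43 \right)} \right)} + 622895\right) \left(-3821186 + x{\left(-59,-293 \right)}\right) = \left(- \frac{2231}{43} + 622895\right) \left(-3821186 + \left(466 - 293\right)\right) = \left(\left(-2231\right) \frac{1}{43} + 622895\right) \left(-3821186 + 173\right) = \left(- \frac{2231}{43} + 622895\right) \left(-3821013\right) = \frac{26782254}{43} \left(-3821013\right) = - \frac{102335340703302}{43}$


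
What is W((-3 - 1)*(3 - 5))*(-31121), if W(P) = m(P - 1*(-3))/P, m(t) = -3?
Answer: 93363/8 ≈ 11670.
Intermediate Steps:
W(P) = -3/P
W((-3 - 1)*(3 - 5))*(-31121) = -3*1/((-3 - 1)*(3 - 5))*(-31121) = -3/((-4*(-2)))*(-31121) = -3/8*(-31121) = 93363/8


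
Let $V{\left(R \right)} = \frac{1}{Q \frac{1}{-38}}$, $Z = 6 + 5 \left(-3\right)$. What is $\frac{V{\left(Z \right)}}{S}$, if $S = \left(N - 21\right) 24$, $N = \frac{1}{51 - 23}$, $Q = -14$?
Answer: $- \frac{19}{3522} \approx -0.0053947$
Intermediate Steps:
$Z = -9$ ($Z = 6 - 15 = -9$)
$N = \frac{1}{28} \approx 0.035714$
$V{\left(R \right)} = \frac{19}{7}$ ($V{\left(R \right)} = \frac{1}{\left(-14\right) \frac{1}{-38}} = \frac{1}{\left(-14\right) \left(- \frac{1}{38}\right)} = \frac{1}{\frac{7}{19}} = \frac{19}{7}$)
$S = - \frac{3522}{7}$ ($S = \left(\frac{1}{28} - 21\right) 24 = \left(- \frac{587}{28}\right) 24 = - \frac{3522}{7} \approx -503.14$)
$\frac{V{\left(Z \right)}}{S} = \frac{19}{7 \left(- \frac{3522}{7}\right)} = \frac{19}{7} \left(- \frac{7}{3522}\right) = - \frac{19}{3522}$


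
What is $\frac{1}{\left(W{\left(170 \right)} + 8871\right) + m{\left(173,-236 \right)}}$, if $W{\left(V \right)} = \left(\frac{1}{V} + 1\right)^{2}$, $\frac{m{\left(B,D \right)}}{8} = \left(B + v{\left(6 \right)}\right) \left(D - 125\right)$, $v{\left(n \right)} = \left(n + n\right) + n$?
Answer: $- \frac{28900}{15685070059} \approx -1.8425 \cdot 10^{-6}$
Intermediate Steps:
$v{\left(n \right)} = 3 n$ ($v{\left(n \right)} = 2 n + n = 3 n$)
$m{\left(B,D \right)} = 8 \left(-125 + D\right) \left(18 + B\right)$ ($m{\left(B,D \right)} = 8 \left(B + 3 \cdot 6\right) \left(D - 125\right) = 8 \left(B + 18\right) \left(-125 + D\right) = 8 \left(18 + B\right) \left(-125 + D\right) = 8 \left(-125 + D\right) \left(18 + B\right)$)
$W{\left(V \right)} = \left(1 + \frac{1}{V}\right)^{2}$
$\frac{1}{\left(W{\left(170 \right)} + 8871\right) + m{\left(173,-236 \right)}} = \frac{1}{\left(\frac{\left(1 + 170\right)^{2}}{28900} + 8871\right) + \left(-18000 - 173000 + 144 \left(-236\right) + 8 \cdot 173 \left(-236\right)\right)} = \frac{1}{\left(\frac{171^{2}}{28900} + 8871\right) - 551608} = \frac{1}{\left(\frac{1}{28900} \cdot 29241 + 8871\right) - 551608} = \frac{1}{\left(\frac{29241}{28900} + 8871\right) - 551608} = \frac{1}{\frac{256401141}{28900} - 551608} = \frac{1}{- \frac{15685070059}{28900}} = - \frac{28900}{15685070059}$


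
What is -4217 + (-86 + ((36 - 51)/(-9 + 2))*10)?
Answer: -29971/7 ≈ -4281.6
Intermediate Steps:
-4217 + (-86 + ((36 - 51)/(-9 + 2))*10) = -4217 + (-86 - 15/(-7)*10) = -4217 + (-86 - 15*(-⅐)*10) = -4217 + (-86 + (15/7)*10) = -4217 + (-86 + 150/7) = -4217 - 452/7 = -29971/7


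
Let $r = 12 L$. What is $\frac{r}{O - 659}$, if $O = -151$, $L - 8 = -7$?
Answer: $- \frac{2}{135} \approx -0.014815$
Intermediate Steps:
$L = 1$ ($L = 8 - 7 = 1$)
$r = 12$ ($r = 12 \cdot 1 = 12$)
$\frac{r}{O - 659} = \frac{1}{-151 - 659} \cdot 12 = \frac{1}{-810} \cdot 12 = \left(- \frac{1}{810}\right) 12 = - \frac{2}{135}$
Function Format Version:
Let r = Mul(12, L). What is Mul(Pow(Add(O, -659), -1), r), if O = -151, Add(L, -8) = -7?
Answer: Rational(-2, 135) ≈ -0.014815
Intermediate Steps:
L = 1 (L = Add(8, -7) = 1)
r = 12 (r = Mul(12, 1) = 12)
Mul(Pow(Add(O, -659), -1), r) = Mul(Pow(Add(-151, -659), -1), 12) = Mul(Pow(-810, -1), 12) = Mul(Rational(-1, 810), 12) = Rational(-2, 135)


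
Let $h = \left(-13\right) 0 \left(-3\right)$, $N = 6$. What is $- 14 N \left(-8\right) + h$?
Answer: $672$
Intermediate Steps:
$h = 0$ ($h = 0 \left(-3\right) = 0$)
$- 14 N \left(-8\right) + h = \left(-14\right) 6 \left(-8\right) + 0 = \left(-84\right) \left(-8\right) + 0 = 672 + 0 = 672$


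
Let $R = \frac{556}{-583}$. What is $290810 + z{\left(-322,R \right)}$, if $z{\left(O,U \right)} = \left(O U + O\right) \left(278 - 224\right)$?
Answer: $\frac{169072754}{583} \approx 2.9 \cdot 10^{5}$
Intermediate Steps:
$R = - \frac{556}{583}$ ($R = 556 \left(- \frac{1}{583}\right) = - \frac{556}{583} \approx -0.95369$)
$z{\left(O,U \right)} = 54 O + 54 O U$ ($z{\left(O,U \right)} = \left(O + O U\right) 54 = 54 O + 54 O U$)
$290810 + z{\left(-322,R \right)} = 290810 + 54 \left(-322\right) \left(1 - \frac{556}{583}\right) = 290810 + 54 \left(-322\right) \frac{27}{583} = 290810 - \frac{469476}{583} = \frac{169072754}{583}$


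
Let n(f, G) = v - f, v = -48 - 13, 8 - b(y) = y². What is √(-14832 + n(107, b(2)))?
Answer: 50*I*√6 ≈ 122.47*I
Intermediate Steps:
b(y) = 8 - y²
v = -61
n(f, G) = -61 - f
√(-14832 + n(107, b(2))) = √(-14832 + (-61 - 1*107)) = √(-14832 + (-61 - 107)) = √(-14832 - 168) = √(-15000) = 50*I*√6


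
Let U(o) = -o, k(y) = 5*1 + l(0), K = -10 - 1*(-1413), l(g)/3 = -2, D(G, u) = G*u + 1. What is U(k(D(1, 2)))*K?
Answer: 1403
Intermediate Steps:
D(G, u) = 1 + G*u
l(g) = -6 (l(g) = 3*(-2) = -6)
K = 1403 (K = -10 + 1413 = 1403)
k(y) = -1 (k(y) = 5*1 - 6 = 5 - 6 = -1)
U(k(D(1, 2)))*K = -1*(-1)*1403 = 1*1403 = 1403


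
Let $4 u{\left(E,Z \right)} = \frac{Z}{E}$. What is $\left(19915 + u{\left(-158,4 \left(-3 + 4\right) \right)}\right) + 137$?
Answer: $\frac{3168215}{158} \approx 20052.0$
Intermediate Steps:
$u{\left(E,Z \right)} = \frac{Z}{4 E}$ ($u{\left(E,Z \right)} = \frac{Z \frac{1}{E}}{4} = \frac{Z}{4 E}$)
$\left(19915 + u{\left(-158,4 \left(-3 + 4\right) \right)}\right) + 137 = \left(19915 + \frac{4 \left(-3 + 4\right)}{4 \left(-158\right)}\right) + 137 = \left(19915 + \frac{1}{4} \cdot 4 \cdot 1 \left(- \frac{1}{158}\right)\right) + 137 = \left(19915 + \frac{1}{4} \cdot 4 \left(- \frac{1}{158}\right)\right) + 137 = \left(19915 - \frac{1}{158}\right) + 137 = \frac{3146569}{158} + 137 = \frac{3168215}{158}$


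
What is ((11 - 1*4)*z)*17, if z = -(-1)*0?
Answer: 0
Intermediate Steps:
z = 0 (z = -1*0 = 0)
((11 - 1*4)*z)*17 = ((11 - 1*4)*0)*17 = ((11 - 4)*0)*17 = (7*0)*17 = 0*17 = 0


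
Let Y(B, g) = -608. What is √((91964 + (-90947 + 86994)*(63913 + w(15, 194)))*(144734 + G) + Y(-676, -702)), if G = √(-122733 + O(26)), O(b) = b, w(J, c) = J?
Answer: 2*√(-9140510049722 - 63153855*I*√122707) ≈ 7317.3 - 6.0467e+6*I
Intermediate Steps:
G = I*√122707 (G = √(-122733 + 26) = √(-122707) = I*√122707 ≈ 350.3*I)
√((91964 + (-90947 + 86994)*(63913 + w(15, 194)))*(144734 + G) + Y(-676, -702)) = √((91964 + (-90947 + 86994)*(63913 + 15))*(144734 + I*√122707) - 608) = √((91964 - 3953*63928)*(144734 + I*√122707) - 608) = √((91964 - 252707384)*(144734 + I*√122707) - 608) = √(-252615420*(144734 + I*√122707) - 608) = √((-36562040198280 - 252615420*I*√122707) - 608) = √(-36562040198888 - 252615420*I*√122707)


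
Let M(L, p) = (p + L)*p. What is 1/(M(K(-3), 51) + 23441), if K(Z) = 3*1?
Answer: 1/26195 ≈ 3.8175e-5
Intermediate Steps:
K(Z) = 3
M(L, p) = p*(L + p) (M(L, p) = (L + p)*p = p*(L + p))
1/(M(K(-3), 51) + 23441) = 1/(51*(3 + 51) + 23441) = 1/(51*54 + 23441) = 1/(2754 + 23441) = 1/26195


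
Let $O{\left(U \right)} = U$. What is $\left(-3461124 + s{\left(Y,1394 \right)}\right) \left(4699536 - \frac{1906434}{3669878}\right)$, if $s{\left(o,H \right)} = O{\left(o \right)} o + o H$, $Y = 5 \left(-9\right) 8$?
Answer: $- \frac{768755380641135876}{42673} \approx -1.8015 \cdot 10^{13}$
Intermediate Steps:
$Y = -360$ ($Y = \left(-45\right) 8 = -360$)
$s{\left(o,H \right)} = o^{2} + H o$ ($s{\left(o,H \right)} = o o + o H = o^{2} + H o$)
$\left(-3461124 + s{\left(Y,1394 \right)}\right) \left(4699536 - \frac{1906434}{3669878}\right) = \left(-3461124 - 360 \left(1394 - 360\right)\right) \left(4699536 - \frac{1906434}{3669878}\right) = \left(-3461124 - 372240\right) \left(4699536 - \frac{953217}{1834939}\right) = \left(-3833364\right) \frac{8623360935087}{1834939} = - \frac{768755380641135876}{42673}$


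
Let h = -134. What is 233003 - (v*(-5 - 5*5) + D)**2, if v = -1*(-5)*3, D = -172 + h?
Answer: -338533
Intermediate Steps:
D = -306 (D = -172 - 134 = -306)
v = 15 (v = 5*3 = 15)
233003 - (v*(-5 - 5*5) + D)**2 = 233003 - (15*(-5 - 5*5) - 306)**2 = 233003 - (15*(-5 - 25) - 306)**2 = 233003 - (15*(-30) - 306)**2 = 233003 - (-450 - 306)**2 = 233003 - 1*(-756)**2 = 233003 - 1*571536 = 233003 - 571536 = -338533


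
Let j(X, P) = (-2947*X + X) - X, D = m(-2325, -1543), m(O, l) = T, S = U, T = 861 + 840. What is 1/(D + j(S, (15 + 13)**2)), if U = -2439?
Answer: 1/7189434 ≈ 1.3909e-7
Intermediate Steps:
T = 1701
S = -2439
m(O, l) = 1701
D = 1701
j(X, P) = -2947*X (j(X, P) = -2946*X - X = -2947*X)
1/(D + j(S, (15 + 13)**2)) = 1/(1701 - 2947*(-2439)) = 1/(1701 + 7187733) = 1/7189434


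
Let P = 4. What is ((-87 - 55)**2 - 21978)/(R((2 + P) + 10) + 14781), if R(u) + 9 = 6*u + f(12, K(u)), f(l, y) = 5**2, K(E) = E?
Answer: -1814/14893 ≈ -0.12180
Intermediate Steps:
f(l, y) = 25
R(u) = 16 + 6*u (R(u) = -9 + (6*u + 25) = -9 + (25 + 6*u) = 16 + 6*u)
((-87 - 55)**2 - 21978)/(R((2 + P) + 10) + 14781) = ((-87 - 55)**2 - 21978)/((16 + 6*((2 + 4) + 10)) + 14781) = ((-142)**2 - 21978)/((16 + 6*(6 + 10)) + 14781) = (20164 - 21978)/((16 + 6*16) + 14781) = -1814/((16 + 96) + 14781) = -1814/(112 + 14781) = -1814/14893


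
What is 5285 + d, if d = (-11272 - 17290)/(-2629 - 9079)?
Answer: 30952671/5854 ≈ 5287.4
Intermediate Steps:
d = 14281/5854 (d = -28562/(-11708) = -28562*(-1/11708) = 14281/5854 ≈ 2.4395)
5285 + d = 5285 + 14281/5854 = 30952671/5854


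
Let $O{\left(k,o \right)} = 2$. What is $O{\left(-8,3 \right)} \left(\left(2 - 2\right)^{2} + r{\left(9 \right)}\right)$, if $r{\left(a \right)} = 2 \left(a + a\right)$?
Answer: $72$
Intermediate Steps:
$r{\left(a \right)} = 4 a$ ($r{\left(a \right)} = 2 \cdot 2 a = 4 a$)
$O{\left(-8,3 \right)} \left(\left(2 - 2\right)^{2} + r{\left(9 \right)}\right) = 2 \left(\left(2 - 2\right)^{2} + 4 \cdot 9\right) = 2 \left(0^{2} + 36\right) = 2 \left(0 + 36\right) = 2 \cdot 36 = 72$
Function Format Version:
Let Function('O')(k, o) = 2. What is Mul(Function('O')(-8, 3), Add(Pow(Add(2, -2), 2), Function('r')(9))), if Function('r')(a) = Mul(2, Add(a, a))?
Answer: 72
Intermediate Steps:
Function('r')(a) = Mul(4, a) (Function('r')(a) = Mul(2, Mul(2, a)) = Mul(4, a))
Mul(Function('O')(-8, 3), Add(Pow(Add(2, -2), 2), Function('r')(9))) = Mul(2, Add(Pow(Add(2, -2), 2), Mul(4, 9))) = Mul(2, Add(Pow(0, 2), 36)) = Mul(2, Add(0, 36)) = Mul(2, 36) = 72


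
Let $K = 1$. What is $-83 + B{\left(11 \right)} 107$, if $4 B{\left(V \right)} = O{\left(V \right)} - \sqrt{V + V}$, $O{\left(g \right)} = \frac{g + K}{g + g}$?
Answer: $- \frac{1505}{22} - \frac{107 \sqrt{22}}{4} \approx -193.88$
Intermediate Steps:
$O{\left(g \right)} = \frac{1 + g}{2 g}$ ($O{\left(g \right)} = \frac{g + 1}{g + g} = \frac{1 + g}{2 g}$)
$B{\left(V \right)} = - \frac{\sqrt{2} \sqrt{V}}{4} + \frac{1 + V}{8 V}$ ($B{\left(V \right)} = \frac{\frac{1 + V}{2 V} - \sqrt{V + V}}{4} = \frac{\frac{1 + V}{2 V} - \sqrt{2 V}}{4} = \frac{\frac{1 + V}{2 V} - \sqrt{2} \sqrt{V}}{4} = - \frac{\sqrt{2} \sqrt{V}}{4} + \frac{1 + V}{8 V}$)
$-83 + B{\left(11 \right)} 107 = -83 + \frac{1 + 11 - 2 \sqrt{2} \cdot 11^{\frac{3}{2}}}{8 \cdot 11} \cdot 107 = -83 + \frac{1}{8} \cdot \frac{1}{11} \left(1 + 11 - 2 \sqrt{2} \cdot 11 \sqrt{11}\right) 107 = -83 + \frac{1}{8} \cdot \frac{1}{11} \left(1 + 11 - 22 \sqrt{22}\right) 107 = -83 + \frac{1}{8} \cdot \frac{1}{11} \left(12 - 22 \sqrt{22}\right) 107 = -83 + \left(\frac{3}{22} - \frac{\sqrt{22}}{4}\right) 107 = -83 + \left(\frac{321}{22} - \frac{107 \sqrt{22}}{4}\right) = - \frac{1505}{22} - \frac{107 \sqrt{22}}{4}$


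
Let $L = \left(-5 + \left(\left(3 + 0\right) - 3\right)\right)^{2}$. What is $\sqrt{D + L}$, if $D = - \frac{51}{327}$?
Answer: $\frac{2 \sqrt{73793}}{109} \approx 4.9844$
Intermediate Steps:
$L = 25$ ($L = \left(-5 + \left(3 - 3\right)\right)^{2} = \left(-5 + 0\right)^{2} = \left(-5\right)^{2} = 25$)
$D = - \frac{17}{109}$ ($D = \left(-51\right) \frac{1}{327} = - \frac{17}{109} \approx -0.15596$)
$\sqrt{D + L} = \sqrt{- \frac{17}{109} + 25} = \sqrt{\frac{2708}{109}} = \frac{2 \sqrt{73793}}{109}$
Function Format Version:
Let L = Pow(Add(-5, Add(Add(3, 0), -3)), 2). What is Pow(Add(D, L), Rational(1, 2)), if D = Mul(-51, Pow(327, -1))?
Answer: Mul(Rational(2, 109), Pow(73793, Rational(1, 2))) ≈ 4.9844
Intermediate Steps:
L = 25 (L = Pow(Add(-5, Add(3, -3)), 2) = Pow(Add(-5, 0), 2) = Pow(-5, 2) = 25)
D = Rational(-17, 109) (D = Mul(-51, Rational(1, 327)) = Rational(-17, 109) ≈ -0.15596)
Pow(Add(D, L), Rational(1, 2)) = Pow(Add(Rational(-17, 109), 25), Rational(1, 2)) = Pow(Rational(2708, 109), Rational(1, 2)) = Mul(Rational(2, 109), Pow(73793, Rational(1, 2)))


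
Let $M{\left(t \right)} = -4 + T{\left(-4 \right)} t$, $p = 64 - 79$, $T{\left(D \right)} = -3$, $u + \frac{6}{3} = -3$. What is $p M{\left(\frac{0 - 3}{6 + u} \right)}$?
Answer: $-75$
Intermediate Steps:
$u = -5$ ($u = -2 - 3 = -5$)
$p = -15$ ($p = 64 - 79 = -15$)
$M{\left(t \right)} = -4 - 3 t$
$p M{\left(\frac{0 - 3}{6 + u} \right)} = - 15 \left(-4 - 3 \frac{0 - 3}{6 - 5}\right) = - 15 \left(-4 - 3 \left(- \frac{3}{1}\right)\right) = - 15 \left(-4 - 3 \left(\left(-3\right) 1\right)\right) = - 15 \left(-4 - -9\right) = - 15 \left(-4 + 9\right) = \left(-15\right) 5 = -75$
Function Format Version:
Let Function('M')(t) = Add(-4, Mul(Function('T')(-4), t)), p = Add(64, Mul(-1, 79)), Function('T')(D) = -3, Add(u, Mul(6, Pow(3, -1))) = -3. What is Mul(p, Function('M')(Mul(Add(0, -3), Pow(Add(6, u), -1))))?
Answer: -75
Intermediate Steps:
u = -5 (u = Add(-2, -3) = -5)
p = -15 (p = Add(64, -79) = -15)
Function('M')(t) = Add(-4, Mul(-3, t))
Mul(p, Function('M')(Mul(Add(0, -3), Pow(Add(6, u), -1)))) = Mul(-15, Add(-4, Mul(-3, Mul(Add(0, -3), Pow(Add(6, -5), -1))))) = Mul(-15, Add(-4, Mul(-3, Mul(-3, Pow(1, -1))))) = Mul(-15, Add(-4, Mul(-3, Mul(-3, 1)))) = Mul(-15, Add(-4, Mul(-3, -3))) = Mul(-15, Add(-4, 9)) = Mul(-15, 5) = -75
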